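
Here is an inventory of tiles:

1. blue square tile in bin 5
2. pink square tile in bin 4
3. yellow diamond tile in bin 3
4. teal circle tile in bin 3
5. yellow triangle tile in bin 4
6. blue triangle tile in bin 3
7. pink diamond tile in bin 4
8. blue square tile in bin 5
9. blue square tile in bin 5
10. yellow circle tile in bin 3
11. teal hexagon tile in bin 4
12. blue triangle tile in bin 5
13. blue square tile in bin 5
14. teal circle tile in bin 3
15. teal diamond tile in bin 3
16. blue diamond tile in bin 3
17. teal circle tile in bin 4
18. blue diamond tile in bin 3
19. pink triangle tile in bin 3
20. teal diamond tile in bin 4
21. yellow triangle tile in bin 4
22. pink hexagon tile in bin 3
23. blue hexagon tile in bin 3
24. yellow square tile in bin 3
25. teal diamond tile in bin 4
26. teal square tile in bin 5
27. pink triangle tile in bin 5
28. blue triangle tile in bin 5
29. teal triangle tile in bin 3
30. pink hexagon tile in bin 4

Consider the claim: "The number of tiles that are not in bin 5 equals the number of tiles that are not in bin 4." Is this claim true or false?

tiles that are not in bin 5: 22.
tiles that are not in bin 4: 21.
The claim requires 22 = 21, which does not hold.

False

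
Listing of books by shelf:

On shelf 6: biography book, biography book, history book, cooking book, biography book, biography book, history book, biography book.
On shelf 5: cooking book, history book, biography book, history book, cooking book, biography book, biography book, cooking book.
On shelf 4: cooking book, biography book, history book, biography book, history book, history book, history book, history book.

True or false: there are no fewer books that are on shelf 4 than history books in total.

There are 8 books on shelf 4.
There are 9 history books.
The claim requires 8 ≥ 9, which does not hold.

False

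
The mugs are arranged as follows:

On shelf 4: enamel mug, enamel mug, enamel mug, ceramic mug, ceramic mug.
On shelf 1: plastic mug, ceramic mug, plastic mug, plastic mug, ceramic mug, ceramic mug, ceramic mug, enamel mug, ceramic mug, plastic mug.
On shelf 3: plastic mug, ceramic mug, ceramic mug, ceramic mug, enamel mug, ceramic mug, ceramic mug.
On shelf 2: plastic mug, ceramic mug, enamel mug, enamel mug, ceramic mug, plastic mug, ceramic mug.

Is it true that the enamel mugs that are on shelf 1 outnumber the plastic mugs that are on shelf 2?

enamel mugs on shelf 1: 1.
plastic mugs on shelf 2: 2.
The claim requires 1 > 2, which does not hold.

False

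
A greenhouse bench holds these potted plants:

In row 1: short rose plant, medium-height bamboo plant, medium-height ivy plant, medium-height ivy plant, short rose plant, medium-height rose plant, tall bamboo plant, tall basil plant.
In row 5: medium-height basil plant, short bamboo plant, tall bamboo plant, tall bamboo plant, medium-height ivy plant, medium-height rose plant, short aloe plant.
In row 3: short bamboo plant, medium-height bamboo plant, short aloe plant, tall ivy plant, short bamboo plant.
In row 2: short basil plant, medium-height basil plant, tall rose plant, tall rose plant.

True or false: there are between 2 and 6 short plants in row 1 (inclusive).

|short plants in row 1| = 2.
The claim requires 2 ≤ 2 ≤ 6, which holds.

True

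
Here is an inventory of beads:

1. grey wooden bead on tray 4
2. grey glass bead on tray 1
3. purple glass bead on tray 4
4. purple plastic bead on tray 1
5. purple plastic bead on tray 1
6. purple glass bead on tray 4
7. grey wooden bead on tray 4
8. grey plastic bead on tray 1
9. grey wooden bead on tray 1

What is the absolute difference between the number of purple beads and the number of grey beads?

1

purple beads: 4. grey beads: 5.
|4 − 5| = 5 − 4 = 1.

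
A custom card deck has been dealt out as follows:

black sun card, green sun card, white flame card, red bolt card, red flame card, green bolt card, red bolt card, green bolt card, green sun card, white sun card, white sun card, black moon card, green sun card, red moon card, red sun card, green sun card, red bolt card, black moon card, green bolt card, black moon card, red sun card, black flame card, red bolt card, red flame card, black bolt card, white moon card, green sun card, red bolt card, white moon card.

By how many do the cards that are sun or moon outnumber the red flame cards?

cards that are sun or moon: 16.
red flame cards: 2.
16 − 2 = 14.

14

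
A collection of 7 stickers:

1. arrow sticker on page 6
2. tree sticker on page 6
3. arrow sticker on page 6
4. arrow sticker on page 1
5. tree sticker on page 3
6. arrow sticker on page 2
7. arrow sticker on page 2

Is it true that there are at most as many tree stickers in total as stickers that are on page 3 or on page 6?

True

|tree stickers| = 2.
|stickers on page 3 or on page 6| = 4.
The claim requires 2 ≤ 4, which holds.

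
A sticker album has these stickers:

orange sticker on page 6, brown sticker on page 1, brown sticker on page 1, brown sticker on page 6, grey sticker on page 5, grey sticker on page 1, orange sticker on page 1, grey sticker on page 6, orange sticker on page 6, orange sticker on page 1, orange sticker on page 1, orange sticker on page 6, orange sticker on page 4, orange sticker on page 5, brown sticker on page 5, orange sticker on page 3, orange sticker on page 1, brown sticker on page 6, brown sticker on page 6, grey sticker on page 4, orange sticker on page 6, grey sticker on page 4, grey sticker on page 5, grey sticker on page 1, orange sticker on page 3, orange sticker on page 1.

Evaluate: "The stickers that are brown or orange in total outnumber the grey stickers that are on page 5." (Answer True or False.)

There are 19 stickers that are brown or orange.
There are 2 grey stickers on page 5.
The claim requires 19 > 2, which holds.

True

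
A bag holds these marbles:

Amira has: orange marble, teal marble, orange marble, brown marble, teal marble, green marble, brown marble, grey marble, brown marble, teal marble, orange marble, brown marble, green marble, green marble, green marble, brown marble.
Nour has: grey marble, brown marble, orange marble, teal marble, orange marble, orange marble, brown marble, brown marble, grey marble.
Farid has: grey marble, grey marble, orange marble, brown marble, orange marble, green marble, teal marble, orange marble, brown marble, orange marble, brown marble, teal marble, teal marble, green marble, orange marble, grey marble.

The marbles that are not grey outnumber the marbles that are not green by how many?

0

marbles that are not grey: 35.
marbles that are not green: 35.
35 − 35 = 0.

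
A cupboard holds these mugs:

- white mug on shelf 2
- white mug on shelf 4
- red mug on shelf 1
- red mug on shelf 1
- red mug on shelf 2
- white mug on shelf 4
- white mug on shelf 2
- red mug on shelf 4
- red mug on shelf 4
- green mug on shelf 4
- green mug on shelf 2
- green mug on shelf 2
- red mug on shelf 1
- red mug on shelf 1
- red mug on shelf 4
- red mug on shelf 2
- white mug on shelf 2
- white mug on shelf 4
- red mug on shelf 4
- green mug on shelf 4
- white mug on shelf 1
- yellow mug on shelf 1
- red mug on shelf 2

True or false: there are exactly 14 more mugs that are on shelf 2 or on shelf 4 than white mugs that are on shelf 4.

mugs on shelf 2 or on shelf 4: 17.
white mugs on shelf 4: 3.
The claim requires 17 − 3 (= 14) to equal 14, which holds.

True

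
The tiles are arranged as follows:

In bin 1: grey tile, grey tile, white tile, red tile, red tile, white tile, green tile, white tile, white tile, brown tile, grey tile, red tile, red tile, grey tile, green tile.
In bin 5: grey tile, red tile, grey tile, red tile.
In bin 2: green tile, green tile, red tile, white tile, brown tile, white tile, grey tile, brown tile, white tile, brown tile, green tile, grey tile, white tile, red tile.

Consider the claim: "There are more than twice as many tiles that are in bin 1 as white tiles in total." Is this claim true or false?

False

|tiles in bin 1| = 15.
|white tiles| = 8.
The claim requires 15 > 2 × 8 = 16, which does not hold.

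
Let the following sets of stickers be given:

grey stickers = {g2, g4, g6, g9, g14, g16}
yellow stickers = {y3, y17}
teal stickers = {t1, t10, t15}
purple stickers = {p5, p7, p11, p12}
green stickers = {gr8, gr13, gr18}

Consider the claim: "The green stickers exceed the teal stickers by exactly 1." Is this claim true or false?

green stickers: 3.
teal stickers: 3.
The claim requires 3 − 3 (= 0) to equal 1, which does not hold.

False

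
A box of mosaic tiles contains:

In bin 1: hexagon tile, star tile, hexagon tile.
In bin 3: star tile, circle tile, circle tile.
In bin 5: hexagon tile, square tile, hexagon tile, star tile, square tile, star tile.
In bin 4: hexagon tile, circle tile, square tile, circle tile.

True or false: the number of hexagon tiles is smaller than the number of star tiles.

|hexagon tiles| = 5.
|star tiles| = 4.
The claim requires 5 < 4, which does not hold.

False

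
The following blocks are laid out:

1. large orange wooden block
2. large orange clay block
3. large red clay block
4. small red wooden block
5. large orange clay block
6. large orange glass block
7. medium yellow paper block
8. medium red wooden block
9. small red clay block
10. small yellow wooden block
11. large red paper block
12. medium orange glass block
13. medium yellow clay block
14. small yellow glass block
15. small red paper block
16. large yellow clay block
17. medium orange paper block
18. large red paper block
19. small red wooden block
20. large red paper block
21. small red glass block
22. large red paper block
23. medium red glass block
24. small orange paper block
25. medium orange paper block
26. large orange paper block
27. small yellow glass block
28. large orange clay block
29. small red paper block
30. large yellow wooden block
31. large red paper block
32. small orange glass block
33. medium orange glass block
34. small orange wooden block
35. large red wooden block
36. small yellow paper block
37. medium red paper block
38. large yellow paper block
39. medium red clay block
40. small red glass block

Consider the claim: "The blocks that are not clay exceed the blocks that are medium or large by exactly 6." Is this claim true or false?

|blocks that are not clay| = 32.
|blocks that are medium or large| = 26.
The claim requires 32 − 26 (= 6) to equal 6, which holds.

True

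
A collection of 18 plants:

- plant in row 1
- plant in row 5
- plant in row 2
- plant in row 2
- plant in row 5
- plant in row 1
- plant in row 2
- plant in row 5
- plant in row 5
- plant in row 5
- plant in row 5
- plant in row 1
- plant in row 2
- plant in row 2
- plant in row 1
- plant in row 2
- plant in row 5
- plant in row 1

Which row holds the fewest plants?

Counts by row: row 5→7, row 2→6, row 1→5.
The minimum is 5, held uniquely by row 1.

row 1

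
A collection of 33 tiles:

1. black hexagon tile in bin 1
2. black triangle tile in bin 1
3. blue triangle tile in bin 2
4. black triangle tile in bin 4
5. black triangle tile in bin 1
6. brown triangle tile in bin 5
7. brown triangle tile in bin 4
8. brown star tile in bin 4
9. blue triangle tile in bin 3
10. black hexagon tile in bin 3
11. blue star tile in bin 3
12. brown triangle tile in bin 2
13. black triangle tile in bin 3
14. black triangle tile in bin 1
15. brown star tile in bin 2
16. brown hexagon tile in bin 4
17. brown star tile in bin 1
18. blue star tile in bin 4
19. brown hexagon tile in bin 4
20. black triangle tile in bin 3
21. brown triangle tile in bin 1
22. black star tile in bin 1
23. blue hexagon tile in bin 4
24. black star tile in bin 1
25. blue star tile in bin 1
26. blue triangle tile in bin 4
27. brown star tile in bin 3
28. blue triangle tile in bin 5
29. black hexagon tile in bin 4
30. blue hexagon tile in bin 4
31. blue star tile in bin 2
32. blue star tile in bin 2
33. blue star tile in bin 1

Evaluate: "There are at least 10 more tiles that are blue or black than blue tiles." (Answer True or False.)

True

|tiles that are blue or black| = 23.
|blue tiles| = 12.
The claim requires 23 − 12 = 11 ≥ 10, which holds.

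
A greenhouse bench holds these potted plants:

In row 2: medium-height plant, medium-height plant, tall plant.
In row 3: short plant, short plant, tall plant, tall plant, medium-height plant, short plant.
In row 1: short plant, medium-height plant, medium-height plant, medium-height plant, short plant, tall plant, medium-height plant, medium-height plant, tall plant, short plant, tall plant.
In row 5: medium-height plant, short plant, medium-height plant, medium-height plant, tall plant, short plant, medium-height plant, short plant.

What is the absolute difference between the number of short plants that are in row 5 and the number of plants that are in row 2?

0

short plants in row 5: 3. plants in row 2: 3.
|3 − 3| = 3 − 3 = 0.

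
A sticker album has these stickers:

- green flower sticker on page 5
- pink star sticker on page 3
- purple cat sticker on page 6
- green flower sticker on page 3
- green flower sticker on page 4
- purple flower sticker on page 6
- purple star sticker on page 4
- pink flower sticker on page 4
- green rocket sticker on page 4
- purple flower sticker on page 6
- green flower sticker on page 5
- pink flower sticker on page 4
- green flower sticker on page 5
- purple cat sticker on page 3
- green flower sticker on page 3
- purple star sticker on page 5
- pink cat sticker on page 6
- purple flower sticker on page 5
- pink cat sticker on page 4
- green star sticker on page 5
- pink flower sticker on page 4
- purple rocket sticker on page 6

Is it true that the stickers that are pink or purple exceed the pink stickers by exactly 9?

|stickers that are pink or purple| = 14.
|pink stickers| = 6.
The claim requires 14 − 6 (= 8) to equal 9, which does not hold.

False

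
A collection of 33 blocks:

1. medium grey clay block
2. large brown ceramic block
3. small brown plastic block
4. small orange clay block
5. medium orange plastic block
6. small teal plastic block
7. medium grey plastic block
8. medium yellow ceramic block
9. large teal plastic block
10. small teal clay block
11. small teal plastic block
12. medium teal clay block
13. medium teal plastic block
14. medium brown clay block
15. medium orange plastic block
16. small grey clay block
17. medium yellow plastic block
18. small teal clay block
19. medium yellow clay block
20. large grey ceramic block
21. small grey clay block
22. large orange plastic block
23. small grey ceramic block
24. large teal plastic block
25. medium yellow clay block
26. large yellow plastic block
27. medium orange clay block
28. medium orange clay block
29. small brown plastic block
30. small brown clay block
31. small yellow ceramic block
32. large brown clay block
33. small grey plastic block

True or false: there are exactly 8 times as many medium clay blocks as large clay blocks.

There are 7 medium clay blocks.
There is 1 large clay block.
The claim requires 7 = 8 × 1 = 8, which does not hold.

False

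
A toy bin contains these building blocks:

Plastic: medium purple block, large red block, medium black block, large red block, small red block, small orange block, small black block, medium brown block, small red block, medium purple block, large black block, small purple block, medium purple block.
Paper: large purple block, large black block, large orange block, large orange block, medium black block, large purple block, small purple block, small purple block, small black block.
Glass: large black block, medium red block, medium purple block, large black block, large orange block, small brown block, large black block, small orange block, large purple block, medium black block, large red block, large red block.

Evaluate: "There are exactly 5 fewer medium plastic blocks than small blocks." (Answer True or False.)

True

|medium plastic blocks| = 5.
|small blocks| = 10.
The claim requires 10 − 5 (= 5) to equal 5, which holds.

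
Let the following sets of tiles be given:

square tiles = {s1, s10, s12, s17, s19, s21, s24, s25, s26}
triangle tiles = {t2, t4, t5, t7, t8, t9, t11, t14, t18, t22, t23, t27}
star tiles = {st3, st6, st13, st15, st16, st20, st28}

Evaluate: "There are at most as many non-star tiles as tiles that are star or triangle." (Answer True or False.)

non-star tiles: 21.
tiles that are star or triangle: 19.
The claim requires 21 ≤ 19, which does not hold.

False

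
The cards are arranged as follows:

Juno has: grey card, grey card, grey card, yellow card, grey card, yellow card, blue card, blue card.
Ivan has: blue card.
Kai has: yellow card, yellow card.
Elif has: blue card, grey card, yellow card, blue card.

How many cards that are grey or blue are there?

10

blue: 5; grey: 5; together 5 + 5 = 10.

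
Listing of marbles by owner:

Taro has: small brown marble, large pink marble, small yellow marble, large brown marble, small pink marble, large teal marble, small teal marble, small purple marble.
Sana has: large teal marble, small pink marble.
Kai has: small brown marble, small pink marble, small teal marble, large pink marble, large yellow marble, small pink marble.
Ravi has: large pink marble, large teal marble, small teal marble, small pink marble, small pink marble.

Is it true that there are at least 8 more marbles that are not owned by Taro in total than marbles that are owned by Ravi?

True

|marbles that are not owned by Taro| = 13.
|marbles owned by Ravi| = 5.
The claim requires 13 − 5 = 8 ≥ 8, which holds.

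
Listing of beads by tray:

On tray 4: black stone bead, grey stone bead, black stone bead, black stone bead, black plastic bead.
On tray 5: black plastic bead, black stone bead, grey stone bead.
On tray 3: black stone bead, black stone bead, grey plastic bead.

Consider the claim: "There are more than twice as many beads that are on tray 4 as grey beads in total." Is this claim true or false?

There are 5 beads on tray 4.
There are 3 grey beads.
The claim requires 5 > 2 × 3 = 6, which does not hold.

False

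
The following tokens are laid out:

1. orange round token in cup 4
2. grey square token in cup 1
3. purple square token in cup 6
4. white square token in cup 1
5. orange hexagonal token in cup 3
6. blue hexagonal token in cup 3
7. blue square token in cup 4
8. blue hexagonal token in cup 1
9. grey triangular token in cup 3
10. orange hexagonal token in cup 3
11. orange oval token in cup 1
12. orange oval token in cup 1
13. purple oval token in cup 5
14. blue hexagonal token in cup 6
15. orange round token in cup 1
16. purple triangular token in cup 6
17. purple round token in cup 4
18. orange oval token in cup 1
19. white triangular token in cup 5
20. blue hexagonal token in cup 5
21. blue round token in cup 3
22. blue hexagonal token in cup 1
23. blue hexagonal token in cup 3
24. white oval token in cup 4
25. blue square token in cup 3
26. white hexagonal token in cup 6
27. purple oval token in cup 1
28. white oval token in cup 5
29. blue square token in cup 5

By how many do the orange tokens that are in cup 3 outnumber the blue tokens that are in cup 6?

1

orange tokens in cup 3: 2.
blue tokens in cup 6: 1.
2 − 1 = 1.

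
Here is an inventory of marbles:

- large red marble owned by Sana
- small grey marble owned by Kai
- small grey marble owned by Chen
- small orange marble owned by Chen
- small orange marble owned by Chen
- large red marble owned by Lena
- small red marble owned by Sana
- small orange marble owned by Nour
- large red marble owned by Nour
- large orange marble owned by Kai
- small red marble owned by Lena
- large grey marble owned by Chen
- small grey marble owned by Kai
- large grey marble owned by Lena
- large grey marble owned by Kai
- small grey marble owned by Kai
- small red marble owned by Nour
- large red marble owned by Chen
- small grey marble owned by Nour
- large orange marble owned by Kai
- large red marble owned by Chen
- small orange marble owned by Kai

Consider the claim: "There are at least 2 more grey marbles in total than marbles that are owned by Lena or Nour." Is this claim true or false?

False

grey marbles: 8.
marbles owned by Lena or Nour: 7.
The claim requires 8 − 7 = 1 ≥ 2, which does not hold.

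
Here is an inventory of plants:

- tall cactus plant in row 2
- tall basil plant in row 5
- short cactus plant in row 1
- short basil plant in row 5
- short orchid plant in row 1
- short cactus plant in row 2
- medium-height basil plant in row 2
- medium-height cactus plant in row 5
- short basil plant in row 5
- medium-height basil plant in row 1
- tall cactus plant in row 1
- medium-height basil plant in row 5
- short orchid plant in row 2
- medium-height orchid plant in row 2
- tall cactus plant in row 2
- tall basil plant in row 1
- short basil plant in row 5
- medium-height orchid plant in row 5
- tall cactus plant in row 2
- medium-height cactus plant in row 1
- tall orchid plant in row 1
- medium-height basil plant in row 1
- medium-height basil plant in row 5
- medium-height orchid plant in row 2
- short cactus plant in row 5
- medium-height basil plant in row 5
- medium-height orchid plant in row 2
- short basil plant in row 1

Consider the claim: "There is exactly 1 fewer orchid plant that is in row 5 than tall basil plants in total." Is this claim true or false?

True

|orchid plants in row 5| = 1.
|tall basil plants| = 2.
The claim requires 2 − 1 (= 1) to equal 1, which holds.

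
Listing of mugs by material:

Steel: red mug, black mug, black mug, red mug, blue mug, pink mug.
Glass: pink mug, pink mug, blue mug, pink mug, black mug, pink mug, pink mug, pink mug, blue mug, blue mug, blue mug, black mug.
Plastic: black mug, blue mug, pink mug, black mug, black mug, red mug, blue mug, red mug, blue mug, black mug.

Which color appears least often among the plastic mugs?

pink

Counts by color (restricted to plastic mugs): black 4, blue 3, red 2, pink 1.
The minimum is 1, held uniquely by pink.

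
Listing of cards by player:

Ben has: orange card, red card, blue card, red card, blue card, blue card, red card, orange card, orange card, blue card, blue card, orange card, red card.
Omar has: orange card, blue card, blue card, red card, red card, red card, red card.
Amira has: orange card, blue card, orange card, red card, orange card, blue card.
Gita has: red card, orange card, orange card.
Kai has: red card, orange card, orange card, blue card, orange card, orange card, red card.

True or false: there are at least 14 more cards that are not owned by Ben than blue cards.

cards that are not owned by Ben: 23.
blue cards: 10.
The claim requires 23 − 10 = 13 ≥ 14, which does not hold.

False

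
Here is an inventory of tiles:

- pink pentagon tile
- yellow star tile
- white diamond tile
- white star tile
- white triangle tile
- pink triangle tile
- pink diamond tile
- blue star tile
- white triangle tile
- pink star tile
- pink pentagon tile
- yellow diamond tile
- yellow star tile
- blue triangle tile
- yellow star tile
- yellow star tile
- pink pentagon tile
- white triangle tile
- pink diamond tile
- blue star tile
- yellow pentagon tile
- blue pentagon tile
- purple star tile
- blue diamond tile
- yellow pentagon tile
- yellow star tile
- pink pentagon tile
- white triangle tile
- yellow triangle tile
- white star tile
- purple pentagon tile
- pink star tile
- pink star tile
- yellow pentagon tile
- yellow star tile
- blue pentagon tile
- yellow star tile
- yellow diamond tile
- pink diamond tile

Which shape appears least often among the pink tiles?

Counts by shape (restricted to pink tiles): pentagon 4, star 3, diamond 3, triangle 1.
The minimum is 1, held uniquely by triangle.

triangle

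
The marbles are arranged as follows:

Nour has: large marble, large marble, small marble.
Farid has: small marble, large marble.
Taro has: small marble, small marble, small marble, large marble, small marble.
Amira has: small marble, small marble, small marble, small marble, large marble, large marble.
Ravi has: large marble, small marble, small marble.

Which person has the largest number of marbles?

Amira

Counts by owner: Amira→6, Taro→5, Nour→3, Ravi→3, Farid→2.
The maximum is 6, held uniquely by Amira.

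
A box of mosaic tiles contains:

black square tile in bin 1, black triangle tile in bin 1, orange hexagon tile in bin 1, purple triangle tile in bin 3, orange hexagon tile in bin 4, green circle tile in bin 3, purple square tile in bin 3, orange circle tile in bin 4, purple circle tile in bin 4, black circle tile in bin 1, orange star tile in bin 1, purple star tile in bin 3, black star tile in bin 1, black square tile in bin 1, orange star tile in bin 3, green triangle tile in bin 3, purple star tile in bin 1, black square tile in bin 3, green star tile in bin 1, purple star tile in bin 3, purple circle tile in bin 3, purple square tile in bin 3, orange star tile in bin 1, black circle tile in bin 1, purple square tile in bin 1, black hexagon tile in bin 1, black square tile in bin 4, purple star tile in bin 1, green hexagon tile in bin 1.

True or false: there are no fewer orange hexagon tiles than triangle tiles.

|orange hexagon tiles| = 2.
|triangle tiles| = 3.
The claim requires 2 ≥ 3, which does not hold.

False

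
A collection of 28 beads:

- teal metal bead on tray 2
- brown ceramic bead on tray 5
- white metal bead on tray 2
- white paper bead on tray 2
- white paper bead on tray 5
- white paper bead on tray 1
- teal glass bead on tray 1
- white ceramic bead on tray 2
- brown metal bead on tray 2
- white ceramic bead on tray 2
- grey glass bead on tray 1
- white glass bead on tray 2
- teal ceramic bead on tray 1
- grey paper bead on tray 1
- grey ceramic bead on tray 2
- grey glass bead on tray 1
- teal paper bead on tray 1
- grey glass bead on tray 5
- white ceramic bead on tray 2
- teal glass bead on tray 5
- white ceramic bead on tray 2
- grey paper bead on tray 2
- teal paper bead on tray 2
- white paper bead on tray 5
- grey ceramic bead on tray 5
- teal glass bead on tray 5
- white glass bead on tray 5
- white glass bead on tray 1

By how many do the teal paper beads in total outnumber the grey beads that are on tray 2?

0

teal paper beads: 2.
grey beads on tray 2: 2.
2 − 2 = 0.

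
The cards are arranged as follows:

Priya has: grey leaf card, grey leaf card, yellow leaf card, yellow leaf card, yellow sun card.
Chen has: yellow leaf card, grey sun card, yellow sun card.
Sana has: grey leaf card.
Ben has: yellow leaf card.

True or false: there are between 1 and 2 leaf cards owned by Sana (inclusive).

Count of leaf cards owned by Sana: 1.
The claim requires 1 ≤ 1 ≤ 2, which holds.

True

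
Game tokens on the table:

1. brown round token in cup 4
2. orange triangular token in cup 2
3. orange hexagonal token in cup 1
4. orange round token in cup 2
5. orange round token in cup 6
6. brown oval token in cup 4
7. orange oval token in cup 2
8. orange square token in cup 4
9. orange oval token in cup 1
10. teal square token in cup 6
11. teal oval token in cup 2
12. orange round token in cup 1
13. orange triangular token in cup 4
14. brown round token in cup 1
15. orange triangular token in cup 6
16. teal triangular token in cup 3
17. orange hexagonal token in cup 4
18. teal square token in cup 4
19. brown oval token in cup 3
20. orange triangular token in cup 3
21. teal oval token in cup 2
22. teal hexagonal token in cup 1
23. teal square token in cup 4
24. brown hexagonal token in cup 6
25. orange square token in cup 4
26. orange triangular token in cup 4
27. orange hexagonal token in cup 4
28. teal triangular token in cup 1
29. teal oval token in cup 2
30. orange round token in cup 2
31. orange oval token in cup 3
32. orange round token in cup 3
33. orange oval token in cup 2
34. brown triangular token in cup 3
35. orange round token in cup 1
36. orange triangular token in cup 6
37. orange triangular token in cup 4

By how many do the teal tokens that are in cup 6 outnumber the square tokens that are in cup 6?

teal tokens in cup 6: 1.
square tokens in cup 6: 1.
1 − 1 = 0.

0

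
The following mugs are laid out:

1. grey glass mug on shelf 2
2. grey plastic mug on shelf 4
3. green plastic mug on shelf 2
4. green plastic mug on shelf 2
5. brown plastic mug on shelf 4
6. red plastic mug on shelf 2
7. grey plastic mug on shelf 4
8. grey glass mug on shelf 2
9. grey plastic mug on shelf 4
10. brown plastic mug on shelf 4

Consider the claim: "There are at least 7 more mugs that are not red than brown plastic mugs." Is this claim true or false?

True

|mugs that are not red| = 9.
|brown plastic mugs| = 2.
The claim requires 9 − 2 = 7 ≥ 7, which holds.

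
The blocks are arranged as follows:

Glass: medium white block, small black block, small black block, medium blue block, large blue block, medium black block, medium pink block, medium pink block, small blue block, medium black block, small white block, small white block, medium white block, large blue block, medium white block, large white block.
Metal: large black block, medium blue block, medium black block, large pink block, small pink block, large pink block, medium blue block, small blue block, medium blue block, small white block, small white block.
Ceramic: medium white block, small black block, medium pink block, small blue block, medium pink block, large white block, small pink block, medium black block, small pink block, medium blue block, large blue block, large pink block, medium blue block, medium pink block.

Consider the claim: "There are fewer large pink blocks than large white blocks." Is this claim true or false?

large pink blocks: 3.
large white blocks: 2.
The claim requires 3 < 2, which does not hold.

False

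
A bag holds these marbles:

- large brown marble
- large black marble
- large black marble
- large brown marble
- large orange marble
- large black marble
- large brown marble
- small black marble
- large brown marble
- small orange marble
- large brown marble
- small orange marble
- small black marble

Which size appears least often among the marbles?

Counts by size: large 9, small 4.
The minimum is 4, held uniquely by small.

small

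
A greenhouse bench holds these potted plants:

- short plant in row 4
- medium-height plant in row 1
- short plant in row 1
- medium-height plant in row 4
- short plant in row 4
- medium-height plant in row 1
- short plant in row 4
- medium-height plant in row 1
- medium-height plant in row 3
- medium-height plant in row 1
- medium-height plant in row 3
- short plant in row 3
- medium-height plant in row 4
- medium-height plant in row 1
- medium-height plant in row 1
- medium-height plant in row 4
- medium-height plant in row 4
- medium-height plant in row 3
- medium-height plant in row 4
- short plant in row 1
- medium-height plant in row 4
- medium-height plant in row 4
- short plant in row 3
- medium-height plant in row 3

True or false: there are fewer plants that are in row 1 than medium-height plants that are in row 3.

There are 8 plants in row 1.
There are 4 medium-height plants in row 3.
The claim requires 8 < 4, which does not hold.

False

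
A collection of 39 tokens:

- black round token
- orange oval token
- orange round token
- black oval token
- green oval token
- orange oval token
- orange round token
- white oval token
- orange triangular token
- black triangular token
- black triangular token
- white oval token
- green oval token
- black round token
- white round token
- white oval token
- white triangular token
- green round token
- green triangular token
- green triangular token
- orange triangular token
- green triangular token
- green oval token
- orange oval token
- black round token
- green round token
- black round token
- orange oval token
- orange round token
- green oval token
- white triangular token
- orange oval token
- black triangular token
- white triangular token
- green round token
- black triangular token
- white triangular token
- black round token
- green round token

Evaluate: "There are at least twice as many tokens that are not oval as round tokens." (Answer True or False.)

True

There are 26 tokens that are not oval.
There are 13 round tokens.
The claim requires 26 ≥ 2 × 13 = 26, which holds.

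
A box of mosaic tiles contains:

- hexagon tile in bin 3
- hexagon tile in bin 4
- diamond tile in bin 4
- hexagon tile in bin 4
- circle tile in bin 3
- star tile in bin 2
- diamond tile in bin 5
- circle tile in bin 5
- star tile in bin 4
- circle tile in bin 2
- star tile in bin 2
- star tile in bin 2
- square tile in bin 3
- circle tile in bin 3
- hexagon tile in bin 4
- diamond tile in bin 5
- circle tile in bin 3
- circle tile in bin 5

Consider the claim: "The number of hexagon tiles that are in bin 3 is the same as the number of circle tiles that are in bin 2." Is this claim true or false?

|hexagon tiles in bin 3| = 1.
|circle tiles in bin 2| = 1.
The claim requires 1 = 1, which holds.

True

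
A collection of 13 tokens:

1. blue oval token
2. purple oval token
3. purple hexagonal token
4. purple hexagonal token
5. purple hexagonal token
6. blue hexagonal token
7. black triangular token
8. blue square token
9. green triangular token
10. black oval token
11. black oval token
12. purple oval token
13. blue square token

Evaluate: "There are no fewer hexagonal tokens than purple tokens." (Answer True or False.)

There are 4 hexagonal tokens.
There are 5 purple tokens.
The claim requires 4 ≥ 5, which does not hold.

False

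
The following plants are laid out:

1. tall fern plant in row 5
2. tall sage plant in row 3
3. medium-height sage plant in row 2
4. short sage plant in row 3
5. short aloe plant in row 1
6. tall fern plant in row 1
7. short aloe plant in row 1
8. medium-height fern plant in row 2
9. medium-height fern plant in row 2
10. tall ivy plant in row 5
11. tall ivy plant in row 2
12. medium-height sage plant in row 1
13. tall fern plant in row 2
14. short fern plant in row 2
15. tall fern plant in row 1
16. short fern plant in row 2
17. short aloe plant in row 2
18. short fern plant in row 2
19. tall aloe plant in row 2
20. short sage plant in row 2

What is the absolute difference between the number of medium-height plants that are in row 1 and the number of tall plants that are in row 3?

medium-height plants in row 1: 1. tall plants in row 3: 1.
|1 − 1| = 1 − 1 = 0.

0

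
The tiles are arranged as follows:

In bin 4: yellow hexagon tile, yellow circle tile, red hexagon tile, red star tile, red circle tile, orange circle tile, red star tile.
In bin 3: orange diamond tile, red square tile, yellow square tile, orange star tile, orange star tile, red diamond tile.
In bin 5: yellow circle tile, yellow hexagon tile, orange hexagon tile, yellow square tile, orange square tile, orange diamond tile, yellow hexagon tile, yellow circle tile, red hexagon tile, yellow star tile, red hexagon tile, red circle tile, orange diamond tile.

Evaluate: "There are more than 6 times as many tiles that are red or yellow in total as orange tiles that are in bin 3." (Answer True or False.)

|tiles that are red or yellow| = 18.
|orange tiles in bin 3| = 3.
The claim requires 18 > 6 × 3 = 18, which does not hold.

False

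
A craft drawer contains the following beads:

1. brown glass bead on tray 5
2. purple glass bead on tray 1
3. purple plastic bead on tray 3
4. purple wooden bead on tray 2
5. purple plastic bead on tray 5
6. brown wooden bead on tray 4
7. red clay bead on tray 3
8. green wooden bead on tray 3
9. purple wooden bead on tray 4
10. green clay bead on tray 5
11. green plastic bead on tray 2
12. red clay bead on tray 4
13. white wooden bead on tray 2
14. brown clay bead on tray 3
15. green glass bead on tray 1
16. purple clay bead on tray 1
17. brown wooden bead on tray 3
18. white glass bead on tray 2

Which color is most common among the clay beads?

Counts by color (restricted to clay beads): red 2, purple 1, green 1, brown 1.
The maximum is 2, held uniquely by red.

red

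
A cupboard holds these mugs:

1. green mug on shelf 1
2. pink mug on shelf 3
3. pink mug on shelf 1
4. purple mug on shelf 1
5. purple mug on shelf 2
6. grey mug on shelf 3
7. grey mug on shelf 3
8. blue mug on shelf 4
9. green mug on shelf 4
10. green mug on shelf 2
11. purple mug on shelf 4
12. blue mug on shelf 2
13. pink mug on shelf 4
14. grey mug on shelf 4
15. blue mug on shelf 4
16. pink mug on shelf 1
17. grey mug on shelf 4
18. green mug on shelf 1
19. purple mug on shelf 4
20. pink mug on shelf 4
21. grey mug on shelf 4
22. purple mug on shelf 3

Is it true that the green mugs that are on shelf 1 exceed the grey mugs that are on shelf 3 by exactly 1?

|green mugs on shelf 1| = 2.
|grey mugs on shelf 3| = 2.
The claim requires 2 − 2 (= 0) to equal 1, which does not hold.

False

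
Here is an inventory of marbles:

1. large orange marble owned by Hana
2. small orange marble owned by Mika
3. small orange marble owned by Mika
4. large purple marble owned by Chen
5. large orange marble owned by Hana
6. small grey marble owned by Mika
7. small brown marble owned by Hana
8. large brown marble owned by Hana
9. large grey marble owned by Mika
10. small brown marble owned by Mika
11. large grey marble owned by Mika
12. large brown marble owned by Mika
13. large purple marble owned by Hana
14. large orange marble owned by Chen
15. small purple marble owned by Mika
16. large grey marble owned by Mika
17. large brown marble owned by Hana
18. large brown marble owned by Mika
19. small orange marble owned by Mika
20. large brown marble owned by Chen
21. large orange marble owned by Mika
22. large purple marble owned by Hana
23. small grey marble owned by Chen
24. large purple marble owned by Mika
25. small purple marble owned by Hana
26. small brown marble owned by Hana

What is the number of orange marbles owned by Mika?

4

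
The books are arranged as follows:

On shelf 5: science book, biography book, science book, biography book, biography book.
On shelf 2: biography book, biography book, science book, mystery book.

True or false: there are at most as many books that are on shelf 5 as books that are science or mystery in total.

False

|books on shelf 5| = 5.
|books that are science or mystery| = 4.
The claim requires 5 ≤ 4, which does not hold.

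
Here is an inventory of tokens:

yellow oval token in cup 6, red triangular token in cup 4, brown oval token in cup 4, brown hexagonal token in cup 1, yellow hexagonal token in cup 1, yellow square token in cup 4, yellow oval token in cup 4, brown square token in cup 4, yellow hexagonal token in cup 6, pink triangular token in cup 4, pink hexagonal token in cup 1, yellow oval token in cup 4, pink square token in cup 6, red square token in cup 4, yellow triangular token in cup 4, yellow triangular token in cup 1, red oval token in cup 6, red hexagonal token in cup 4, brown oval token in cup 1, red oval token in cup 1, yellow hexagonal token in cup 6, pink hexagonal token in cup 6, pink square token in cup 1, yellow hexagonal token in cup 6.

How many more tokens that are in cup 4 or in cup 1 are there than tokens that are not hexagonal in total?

tokens in cup 4 or in cup 1: 17.
tokens that are not hexagonal: 16.
17 − 16 = 1.

1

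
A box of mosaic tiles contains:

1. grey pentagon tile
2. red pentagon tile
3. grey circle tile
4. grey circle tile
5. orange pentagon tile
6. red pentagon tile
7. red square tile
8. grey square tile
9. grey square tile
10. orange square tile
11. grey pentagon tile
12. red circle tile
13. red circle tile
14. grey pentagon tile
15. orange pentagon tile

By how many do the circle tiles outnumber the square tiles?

circle tiles: 4.
square tiles: 4.
4 − 4 = 0.

0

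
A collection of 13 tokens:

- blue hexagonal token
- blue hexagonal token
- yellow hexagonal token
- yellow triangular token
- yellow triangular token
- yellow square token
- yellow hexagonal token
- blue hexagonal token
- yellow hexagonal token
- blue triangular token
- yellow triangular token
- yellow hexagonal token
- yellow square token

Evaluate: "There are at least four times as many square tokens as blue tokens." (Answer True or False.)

False

There are 2 square tokens.
There are 4 blue tokens.
The claim requires 2 ≥ 4 × 4 = 16, which does not hold.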